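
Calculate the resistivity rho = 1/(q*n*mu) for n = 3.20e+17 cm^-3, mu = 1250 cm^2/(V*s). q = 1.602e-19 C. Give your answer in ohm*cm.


Step 1: sigma = q * n * mu = 1.602e-19 * 3.20e+17 * 1250 = 6.40800e+01 S/cm
Step 2: rho = 1 / sigma = 1 / 6.40800e+01 = 0.01561 ohm*cm

0.01561


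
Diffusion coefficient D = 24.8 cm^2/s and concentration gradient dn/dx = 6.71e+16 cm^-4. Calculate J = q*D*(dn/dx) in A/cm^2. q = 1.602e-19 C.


Step 1: J = q * D * (dn/dx)
Step 2: J = 1.602e-19 * 24.8 * 6.71e+16
Step 3: J = 2.67e-01 A/cm^2

2.67e-01


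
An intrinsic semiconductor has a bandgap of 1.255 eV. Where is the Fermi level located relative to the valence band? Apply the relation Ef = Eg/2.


Step 1: For an intrinsic semiconductor, the Fermi level sits at midgap.
Step 2: Ef = Eg / 2 = 1.255 / 2 = 0.6275 eV

0.6275


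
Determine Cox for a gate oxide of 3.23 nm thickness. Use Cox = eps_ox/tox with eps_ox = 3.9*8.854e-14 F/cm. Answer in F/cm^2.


Step 1: eps_ox = 3.9 * 8.854e-14 = 3.45306e-13 F/cm
Step 2: tox in cm = 3.23 nm * 1e-7 = 3.2300e-07 cm
Step 3: Cox = 3.45306e-13 / 3.2300e-07 = 1.07e-06 F/cm^2

1.07e-06


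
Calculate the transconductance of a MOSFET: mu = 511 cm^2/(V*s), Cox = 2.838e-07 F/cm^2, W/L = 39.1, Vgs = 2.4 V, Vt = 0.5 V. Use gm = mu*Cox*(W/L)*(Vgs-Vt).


Step 1: Vov = Vgs - Vt = 2.4 - 0.5 = 1.9 V
Step 2: gm = mu * Cox * (W/L) * Vov
Step 3: gm = 511 * 2.838e-07 * 39.1 * 1.9 = 1.08e-02 S

1.08e-02


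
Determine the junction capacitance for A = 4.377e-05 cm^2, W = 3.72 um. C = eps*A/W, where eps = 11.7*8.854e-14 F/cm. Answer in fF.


Step 1: eps_Si = 11.7 * 8.854e-14 = 1.035918e-12 F/cm
Step 2: W in cm = 3.72 * 1e-4 = 3.72e-04 cm
Step 3: C = 1.035918e-12 * 4.377e-05 / 3.72e-04 = 1.218874e-13 F
Step 4: C = 121.89 fF

121.89


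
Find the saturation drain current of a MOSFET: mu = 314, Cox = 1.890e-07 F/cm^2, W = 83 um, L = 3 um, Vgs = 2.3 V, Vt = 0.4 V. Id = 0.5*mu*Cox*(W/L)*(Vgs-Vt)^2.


Step 1: Overdrive voltage Vov = Vgs - Vt = 2.3 - 0.4 = 1.9 V
Step 2: W/L = 83/3 = 27.6667
Step 3: Id = 0.5 * 314 * 1.890e-07 * 27.6667 * 1.9^2
Step 4: Id = 2.96e-03 A

2.96e-03


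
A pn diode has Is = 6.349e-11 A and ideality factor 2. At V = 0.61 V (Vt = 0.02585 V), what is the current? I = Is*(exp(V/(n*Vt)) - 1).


Step 1: V/(n*Vt) = 0.61/(2*0.02585) = 11.7988
Step 2: exp(11.7988) = 1.3309e+05
Step 3: I = 6.349e-11 * (1.3309e+05 - 1) = 8.45e-06 A

8.45e-06


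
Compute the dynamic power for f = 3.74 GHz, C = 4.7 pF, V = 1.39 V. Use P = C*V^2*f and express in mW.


Step 1: V^2 = 1.39^2 = 1.9321 V^2
Step 2: P = C*V^2*f = 4.7e-12 F * 1.9321 * 3.74e9 Hz
Step 3: P = 3.39624538e-02 W
Step 4: P = 33.962 mW

33.962


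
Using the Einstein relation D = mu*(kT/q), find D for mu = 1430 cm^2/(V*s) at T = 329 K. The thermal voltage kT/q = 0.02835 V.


Step 1: D = mu * (kT/q)
Step 2: D = 1430 * 0.02835
Step 3: D = 40.54 cm^2/s

40.54


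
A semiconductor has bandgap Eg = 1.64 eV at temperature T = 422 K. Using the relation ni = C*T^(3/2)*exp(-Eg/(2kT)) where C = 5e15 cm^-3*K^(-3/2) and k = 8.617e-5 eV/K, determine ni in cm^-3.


Step 1: Compute kT = 8.617e-5 * 422 = 0.03636374 eV
Step 2: Exponent = -Eg/(2kT) = -1.64/(2*0.03636374) = -22.54994
Step 3: T^(3/2) = 422^1.5 = 8668.99
Step 4: ni = 5e15 * 8668.99 * exp(-22.54994) = 6.98e+09 cm^-3

6.98e+09


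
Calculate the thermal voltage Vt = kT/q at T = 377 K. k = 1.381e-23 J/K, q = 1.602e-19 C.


Step 1: kT = 1.381e-23 * 377 = 5.20637e-21 J
Step 2: Vt = kT/q = 5.20637e-21 / 1.602e-19
Step 3: Vt = 0.0325 V

0.0325


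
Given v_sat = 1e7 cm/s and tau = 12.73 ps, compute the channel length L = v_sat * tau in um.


Step 1: tau in seconds = 12.73 ps * 1e-12 = 1.2730e-11 s
Step 2: L = v_sat * tau = 1e7 * 1.2730e-11 = 1.2730e-04 cm
Step 3: L in um = 1.2730e-04 * 1e4 = 1.273 um

1.273


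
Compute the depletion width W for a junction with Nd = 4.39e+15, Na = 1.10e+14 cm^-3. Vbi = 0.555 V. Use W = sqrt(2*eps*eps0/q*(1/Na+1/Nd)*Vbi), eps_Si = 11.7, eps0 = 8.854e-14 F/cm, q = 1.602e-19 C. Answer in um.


Step 1: 1/Na + 1/Nd = 1/1.10e+14 + 1/4.39e+15 = 9.31870e-15
Step 2: 2*eps*eps0/q = 2*11.7*8.854e-14/1.602e-19 = 1.293281e+07
Step 3: W^2 = 1.293281e+07 * 9.31870e-15 * 0.555 = 6.68869e-08
Step 4: W = sqrt(6.68869e-08) = 2.586e-04 cm = 2.586 um

2.586


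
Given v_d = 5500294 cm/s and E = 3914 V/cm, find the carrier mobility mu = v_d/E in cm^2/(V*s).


Step 1: mu = v_d / E
Step 2: mu = 5500294 / 3914
Step 3: mu = 1405.29 cm^2/(V*s)

1405.29


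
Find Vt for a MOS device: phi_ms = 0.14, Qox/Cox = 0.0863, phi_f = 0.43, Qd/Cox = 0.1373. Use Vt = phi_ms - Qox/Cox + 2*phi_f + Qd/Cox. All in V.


Step 1: Vt = phi_ms - Qox/Cox + 2*phi_f + Qd/Cox
Step 2: Vt = 0.14 - 0.0863 + 2*0.43 + 0.1373
Step 3: Vt = 0.14 - 0.0863 + 0.86 + 0.1373
Step 4: Vt = 1.051 V

1.051


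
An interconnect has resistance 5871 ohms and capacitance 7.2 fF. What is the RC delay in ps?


Step 1: tau = R * C
Step 2: tau = 5871 * 7.2 fF = 5871 * 7.2e-15 F
Step 3: tau = 4.22712e-11 s = 42.2712 ps

42.2712


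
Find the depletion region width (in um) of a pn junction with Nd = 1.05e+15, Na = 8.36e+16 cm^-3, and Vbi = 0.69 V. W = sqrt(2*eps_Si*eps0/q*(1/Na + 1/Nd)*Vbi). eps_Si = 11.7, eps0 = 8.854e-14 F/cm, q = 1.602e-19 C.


Step 1: 1/Na + 1/Nd = 1/8.36e+16 + 1/1.05e+15 = 9.64343e-16
Step 2: 2*eps*eps0/q = 2*11.7*8.854e-14/1.602e-19 = 1.293281e+07
Step 3: W^2 = 1.293281e+07 * 9.64343e-16 * 0.69 = 8.60545e-09
Step 4: W = sqrt(8.60545e-09) = 9.277e-05 cm = 0.9277 um

0.9277


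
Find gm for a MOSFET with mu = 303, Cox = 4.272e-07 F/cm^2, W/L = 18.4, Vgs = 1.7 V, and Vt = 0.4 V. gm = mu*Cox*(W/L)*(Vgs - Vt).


Step 1: Vov = Vgs - Vt = 1.7 - 0.4 = 1.3 V
Step 2: gm = mu * Cox * (W/L) * Vov
Step 3: gm = 303 * 4.272e-07 * 18.4 * 1.3 = 3.10e-03 S

3.10e-03


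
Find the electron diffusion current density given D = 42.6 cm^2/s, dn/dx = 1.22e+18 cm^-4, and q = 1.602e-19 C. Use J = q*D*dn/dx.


Step 1: J = q * D * (dn/dx)
Step 2: J = 1.602e-19 * 42.6 * 1.22e+18
Step 3: J = 8.33e+00 A/cm^2

8.33e+00


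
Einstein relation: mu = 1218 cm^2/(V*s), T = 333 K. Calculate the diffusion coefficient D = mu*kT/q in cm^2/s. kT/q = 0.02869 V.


Step 1: D = mu * (kT/q)
Step 2: D = 1218 * 0.02869
Step 3: D = 34.94 cm^2/s

34.94


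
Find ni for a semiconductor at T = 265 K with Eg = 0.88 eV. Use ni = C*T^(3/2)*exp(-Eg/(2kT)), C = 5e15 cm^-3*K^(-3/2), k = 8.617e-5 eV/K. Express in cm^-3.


Step 1: Compute kT = 8.617e-5 * 265 = 0.02283505 eV
Step 2: Exponent = -Eg/(2kT) = -0.88/(2*0.02283505) = -19.26862
Step 3: T^(3/2) = 265^1.5 = 4313.89
Step 4: ni = 5e15 * 4313.89 * exp(-19.26862) = 9.24e+10 cm^-3

9.24e+10


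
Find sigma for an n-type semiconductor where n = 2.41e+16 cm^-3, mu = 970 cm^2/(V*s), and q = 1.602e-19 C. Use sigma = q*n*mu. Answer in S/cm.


Step 1: sigma = q * n * mu
Step 2: sigma = 1.602e-19 * 2.41e+16 * 970
Step 3: sigma = 3.745e+00 S/cm

3.745e+00


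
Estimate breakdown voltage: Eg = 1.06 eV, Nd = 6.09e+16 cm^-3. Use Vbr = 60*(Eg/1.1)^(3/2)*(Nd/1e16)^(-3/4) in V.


Step 1: Eg/1.1 = 1.06/1.1 = 0.963636
Step 2: (Eg/1.1)^1.5 = 0.963636^1.5 = 0.945953
Step 3: (Nd/1e16)^(-0.75) = (6.09)^(-0.75) = 0.257951
Step 4: Vbr = 60 * 0.945953 * 0.257951 = 14.6 V

14.6


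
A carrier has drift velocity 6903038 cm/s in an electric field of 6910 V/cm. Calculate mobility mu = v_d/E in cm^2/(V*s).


Step 1: mu = v_d / E
Step 2: mu = 6903038 / 6910
Step 3: mu = 998.99 cm^2/(V*s)

998.99


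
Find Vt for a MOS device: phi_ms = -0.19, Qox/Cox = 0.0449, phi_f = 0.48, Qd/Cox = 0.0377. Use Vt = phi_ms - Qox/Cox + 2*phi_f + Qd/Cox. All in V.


Step 1: Vt = phi_ms - Qox/Cox + 2*phi_f + Qd/Cox
Step 2: Vt = -0.19 - 0.0449 + 2*0.48 + 0.0377
Step 3: Vt = -0.19 - 0.0449 + 0.96 + 0.0377
Step 4: Vt = 0.7628 V

0.7628


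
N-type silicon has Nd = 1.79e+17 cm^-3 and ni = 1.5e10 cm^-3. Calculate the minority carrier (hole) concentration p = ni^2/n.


Step 1: Since Nd >> ni, n ≈ Nd = 1.79e+17 cm^-3
Step 2: p = ni^2 / n = (1.5e10)^2 / 1.79e+17
Step 3: p = 2.25e20 / 1.79e+17 = 1.26e+03 cm^-3

1.26e+03


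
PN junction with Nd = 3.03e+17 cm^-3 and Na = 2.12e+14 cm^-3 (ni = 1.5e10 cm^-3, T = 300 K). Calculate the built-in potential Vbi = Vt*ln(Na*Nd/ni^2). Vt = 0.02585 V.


Step 1: Compute Na*Nd/ni^2 = 2.12e+14 * 3.03e+17 / (1.5e10)^2 = 2.8549e+11
Step 2: ln(2.8549e+11) = 26.3775
Step 3: Vbi = 0.02585 * 26.3775 = 0.682 V

0.682


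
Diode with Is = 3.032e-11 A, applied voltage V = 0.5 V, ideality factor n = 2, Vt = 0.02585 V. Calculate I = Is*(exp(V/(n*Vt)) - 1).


Step 1: V/(n*Vt) = 0.5/(2*0.02585) = 9.6712
Step 2: exp(9.6712) = 1.5854e+04
Step 3: I = 3.032e-11 * (1.5854e+04 - 1) = 4.81e-07 A

4.81e-07


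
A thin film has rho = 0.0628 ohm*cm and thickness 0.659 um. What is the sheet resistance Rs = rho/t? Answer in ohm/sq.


Step 1: Convert thickness to cm: t = 0.659 um = 6.5900e-05 cm
Step 2: Rs = rho / t = 0.0628 / 6.5900e-05
Step 3: Rs = 953.0 ohm/sq

953.0


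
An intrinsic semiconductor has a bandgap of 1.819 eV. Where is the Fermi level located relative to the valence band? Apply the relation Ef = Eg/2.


Step 1: For an intrinsic semiconductor, the Fermi level sits at midgap.
Step 2: Ef = Eg / 2 = 1.819 / 2 = 0.9095 eV

0.9095


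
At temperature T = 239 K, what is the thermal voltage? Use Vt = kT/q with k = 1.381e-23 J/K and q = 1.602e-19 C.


Step 1: kT = 1.381e-23 * 239 = 3.30059e-21 J
Step 2: Vt = kT/q = 3.30059e-21 / 1.602e-19
Step 3: Vt = 0.0206 V

0.0206


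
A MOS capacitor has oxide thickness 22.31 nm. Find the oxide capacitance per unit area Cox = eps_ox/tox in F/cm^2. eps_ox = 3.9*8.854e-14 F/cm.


Step 1: eps_ox = 3.9 * 8.854e-14 = 3.45306e-13 F/cm
Step 2: tox in cm = 22.31 nm * 1e-7 = 2.2310e-06 cm
Step 3: Cox = 3.45306e-13 / 2.2310e-06 = 1.55e-07 F/cm^2

1.55e-07


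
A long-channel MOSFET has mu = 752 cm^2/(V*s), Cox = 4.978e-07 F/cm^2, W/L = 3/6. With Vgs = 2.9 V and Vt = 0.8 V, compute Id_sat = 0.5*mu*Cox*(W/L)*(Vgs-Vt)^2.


Step 1: Overdrive voltage Vov = Vgs - Vt = 2.9 - 0.8 = 2.1 V
Step 2: W/L = 3/6 = 0.5
Step 3: Id = 0.5 * 752 * 4.978e-07 * 0.5 * 2.1^2
Step 4: Id = 4.13e-04 A

4.13e-04


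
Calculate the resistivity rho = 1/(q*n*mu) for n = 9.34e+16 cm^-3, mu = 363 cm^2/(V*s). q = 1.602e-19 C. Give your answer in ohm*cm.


Step 1: sigma = q * n * mu = 1.602e-19 * 9.34e+16 * 363 = 5.43145e+00 S/cm
Step 2: rho = 1 / sigma = 1 / 5.43145e+00 = 0.1841 ohm*cm

0.1841


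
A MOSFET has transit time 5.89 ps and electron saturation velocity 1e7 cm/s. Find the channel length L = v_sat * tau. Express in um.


Step 1: tau in seconds = 5.89 ps * 1e-12 = 5.8900e-12 s
Step 2: L = v_sat * tau = 1e7 * 5.8900e-12 = 5.8900e-05 cm
Step 3: L in um = 5.8900e-05 * 1e4 = 0.589 um

0.589


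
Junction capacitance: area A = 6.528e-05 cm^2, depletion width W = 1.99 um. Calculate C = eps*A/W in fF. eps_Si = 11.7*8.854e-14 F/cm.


Step 1: eps_Si = 11.7 * 8.854e-14 = 1.035918e-12 F/cm
Step 2: W in cm = 1.99 * 1e-4 = 1.99e-04 cm
Step 3: C = 1.035918e-12 * 6.528e-05 / 1.99e-04 = 3.398227e-13 F
Step 4: C = 339.82 fF

339.82


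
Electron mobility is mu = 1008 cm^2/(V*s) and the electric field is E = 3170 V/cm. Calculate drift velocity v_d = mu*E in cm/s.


Step 1: v_d = mu * E
Step 2: v_d = 1008 * 3170 = 3195360
Step 3: v_d = 3.20e+06 cm/s

3.20e+06


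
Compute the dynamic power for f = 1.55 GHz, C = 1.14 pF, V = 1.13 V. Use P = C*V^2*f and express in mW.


Step 1: V^2 = 1.13^2 = 1.2769 V^2
Step 2: P = C*V^2*f = 1.14e-12 F * 1.2769 * 1.55e9 Hz
Step 3: P = 2.2562823e-03 W
Step 4: P = 2.256 mW

2.256


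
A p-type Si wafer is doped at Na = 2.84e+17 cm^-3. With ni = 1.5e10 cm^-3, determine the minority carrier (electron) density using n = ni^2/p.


Step 1: Majority hole concentration p ≈ Na = 2.84e+17 cm^-3
Step 2: n = ni^2 / Na = (1.5e10)^2 / 2.84e+17
Step 3: n = 7.92e+02 cm^-3

7.92e+02


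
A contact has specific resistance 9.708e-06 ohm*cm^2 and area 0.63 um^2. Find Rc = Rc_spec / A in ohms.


Step 1: Convert area to cm^2: 0.63 um^2 = 6.3000e-09 cm^2
Step 2: Rc = Rc_spec / A = 9.708e-06 / 6.3000e-09
Step 3: Rc = 1.54e+03 ohms

1.54e+03


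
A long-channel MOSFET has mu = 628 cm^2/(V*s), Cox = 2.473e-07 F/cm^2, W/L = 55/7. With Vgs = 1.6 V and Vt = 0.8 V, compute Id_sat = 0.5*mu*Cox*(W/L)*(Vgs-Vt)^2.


Step 1: Overdrive voltage Vov = Vgs - Vt = 1.6 - 0.8 = 0.8 V
Step 2: W/L = 55/7 = 7.85714
Step 3: Id = 0.5 * 628 * 2.473e-07 * 7.85714 * 0.8^2
Step 4: Id = 3.90e-04 A

3.90e-04


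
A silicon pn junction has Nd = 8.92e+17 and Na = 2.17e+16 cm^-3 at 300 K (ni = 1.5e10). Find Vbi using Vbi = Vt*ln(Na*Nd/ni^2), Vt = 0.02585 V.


Step 1: Compute Na*Nd/ni^2 = 2.17e+16 * 8.92e+17 / (1.5e10)^2 = 8.6028e+13
Step 2: ln(8.6028e+13) = 32.0857
Step 3: Vbi = 0.02585 * 32.0857 = 0.829 V

0.829


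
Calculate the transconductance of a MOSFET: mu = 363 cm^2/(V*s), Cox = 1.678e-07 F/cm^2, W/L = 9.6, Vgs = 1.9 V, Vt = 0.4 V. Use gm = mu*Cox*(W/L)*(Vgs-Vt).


Step 1: Vov = Vgs - Vt = 1.9 - 0.4 = 1.5 V
Step 2: gm = mu * Cox * (W/L) * Vov
Step 3: gm = 363 * 1.678e-07 * 9.6 * 1.5 = 8.77e-04 S

8.77e-04


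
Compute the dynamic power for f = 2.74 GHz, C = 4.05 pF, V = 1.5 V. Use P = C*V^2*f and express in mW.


Step 1: V^2 = 1.5^2 = 2.25 V^2
Step 2: P = C*V^2*f = 4.05e-12 F * 2.25 * 2.74e9 Hz
Step 3: P = 2.496825e-02 W
Step 4: P = 24.968 mW

24.968


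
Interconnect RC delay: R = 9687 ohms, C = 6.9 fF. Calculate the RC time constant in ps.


Step 1: tau = R * C
Step 2: tau = 9687 * 6.9 fF = 9687 * 6.9e-15 F
Step 3: tau = 6.68403e-11 s = 66.8403 ps

66.8403


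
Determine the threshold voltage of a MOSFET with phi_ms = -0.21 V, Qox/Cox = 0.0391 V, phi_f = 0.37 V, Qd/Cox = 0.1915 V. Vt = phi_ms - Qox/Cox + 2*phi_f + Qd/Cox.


Step 1: Vt = phi_ms - Qox/Cox + 2*phi_f + Qd/Cox
Step 2: Vt = -0.21 - 0.0391 + 2*0.37 + 0.1915
Step 3: Vt = -0.21 - 0.0391 + 0.74 + 0.1915
Step 4: Vt = 0.6824 V

0.6824


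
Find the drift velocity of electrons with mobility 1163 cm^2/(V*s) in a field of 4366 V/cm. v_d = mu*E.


Step 1: v_d = mu * E
Step 2: v_d = 1163 * 4366 = 5077658
Step 3: v_d = 5.08e+06 cm/s

5.08e+06


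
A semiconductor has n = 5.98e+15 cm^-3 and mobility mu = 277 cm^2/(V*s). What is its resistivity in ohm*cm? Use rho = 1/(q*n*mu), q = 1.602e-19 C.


Step 1: sigma = q * n * mu = 1.602e-19 * 5.98e+15 * 277 = 2.65365e-01 S/cm
Step 2: rho = 1 / sigma = 1 / 2.65365e-01 = 3.768 ohm*cm

3.768


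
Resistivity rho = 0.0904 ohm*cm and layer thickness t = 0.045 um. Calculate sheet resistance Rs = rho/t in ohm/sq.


Step 1: Convert thickness to cm: t = 0.045 um = 4.5000e-06 cm
Step 2: Rs = rho / t = 0.0904 / 4.5000e-06
Step 3: Rs = 20088.9 ohm/sq

20088.9


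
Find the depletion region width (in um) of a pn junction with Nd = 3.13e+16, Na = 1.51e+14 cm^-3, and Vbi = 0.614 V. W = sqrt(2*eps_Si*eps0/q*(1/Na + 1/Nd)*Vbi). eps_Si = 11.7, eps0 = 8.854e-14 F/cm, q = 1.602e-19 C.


Step 1: 1/Na + 1/Nd = 1/1.51e+14 + 1/3.13e+16 = 6.65447e-15
Step 2: 2*eps*eps0/q = 2*11.7*8.854e-14/1.602e-19 = 1.293281e+07
Step 3: W^2 = 1.293281e+07 * 6.65447e-15 * 0.614 = 5.28415e-08
Step 4: W = sqrt(5.28415e-08) = 2.299e-04 cm = 2.299 um

2.299


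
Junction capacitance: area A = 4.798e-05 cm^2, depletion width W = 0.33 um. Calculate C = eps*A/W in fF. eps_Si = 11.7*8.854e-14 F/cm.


Step 1: eps_Si = 11.7 * 8.854e-14 = 1.035918e-12 F/cm
Step 2: W in cm = 0.33 * 1e-4 = 3.30e-05 cm
Step 3: C = 1.035918e-12 * 4.798e-05 / 3.30e-05 = 1.506162e-12 F
Step 4: C = 1506.16 fF

1506.16


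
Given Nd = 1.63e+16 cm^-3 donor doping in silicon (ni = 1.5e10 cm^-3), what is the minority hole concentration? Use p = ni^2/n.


Step 1: Since Nd >> ni, n ≈ Nd = 1.63e+16 cm^-3
Step 2: p = ni^2 / n = (1.5e10)^2 / 1.63e+16
Step 3: p = 2.25e20 / 1.63e+16 = 1.38e+04 cm^-3

1.38e+04


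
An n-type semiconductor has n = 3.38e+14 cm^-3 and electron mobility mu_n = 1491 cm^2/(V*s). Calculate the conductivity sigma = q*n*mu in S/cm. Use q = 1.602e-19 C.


Step 1: sigma = q * n * mu
Step 2: sigma = 1.602e-19 * 3.38e+14 * 1491
Step 3: sigma = 8.073e-02 S/cm

8.073e-02


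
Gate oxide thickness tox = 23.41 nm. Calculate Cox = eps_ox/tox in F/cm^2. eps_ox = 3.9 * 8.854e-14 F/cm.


Step 1: eps_ox = 3.9 * 8.854e-14 = 3.45306e-13 F/cm
Step 2: tox in cm = 23.41 nm * 1e-7 = 2.3410e-06 cm
Step 3: Cox = 3.45306e-13 / 2.3410e-06 = 1.48e-07 F/cm^2

1.48e-07


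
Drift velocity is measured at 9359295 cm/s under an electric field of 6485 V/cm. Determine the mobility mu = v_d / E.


Step 1: mu = v_d / E
Step 2: mu = 9359295 / 6485
Step 3: mu = 1443.22 cm^2/(V*s)

1443.22


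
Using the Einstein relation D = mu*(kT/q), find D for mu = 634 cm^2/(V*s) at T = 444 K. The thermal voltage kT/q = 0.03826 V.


Step 1: D = mu * (kT/q)
Step 2: D = 634 * 0.03826
Step 3: D = 24.26 cm^2/s

24.26


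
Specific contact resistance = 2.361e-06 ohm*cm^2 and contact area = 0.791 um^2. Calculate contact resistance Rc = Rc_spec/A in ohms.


Step 1: Convert area to cm^2: 0.791 um^2 = 7.9100e-09 cm^2
Step 2: Rc = Rc_spec / A = 2.361e-06 / 7.9100e-09
Step 3: Rc = 2.98e+02 ohms

2.98e+02


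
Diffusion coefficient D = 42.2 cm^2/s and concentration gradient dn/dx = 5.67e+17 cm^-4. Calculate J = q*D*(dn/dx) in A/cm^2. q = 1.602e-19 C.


Step 1: J = q * D * (dn/dx)
Step 2: J = 1.602e-19 * 42.2 * 5.67e+17
Step 3: J = 3.83e+00 A/cm^2

3.83e+00


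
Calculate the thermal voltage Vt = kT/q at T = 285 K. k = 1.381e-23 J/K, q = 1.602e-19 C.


Step 1: kT = 1.381e-23 * 285 = 3.93585e-21 J
Step 2: Vt = kT/q = 3.93585e-21 / 1.602e-19
Step 3: Vt = 0.02457 V

0.02457


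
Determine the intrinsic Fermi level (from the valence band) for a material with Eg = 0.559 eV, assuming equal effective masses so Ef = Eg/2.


Step 1: For an intrinsic semiconductor, the Fermi level sits at midgap.
Step 2: Ef = Eg / 2 = 0.559 / 2 = 0.2795 eV

0.2795


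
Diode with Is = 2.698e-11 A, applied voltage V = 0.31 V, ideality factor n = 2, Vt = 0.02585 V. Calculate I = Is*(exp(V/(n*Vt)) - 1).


Step 1: V/(n*Vt) = 0.31/(2*0.02585) = 5.9961
Step 2: exp(5.9961) = 4.0186e+02
Step 3: I = 2.698e-11 * (4.0186e+02 - 1) = 1.08e-08 A

1.08e-08


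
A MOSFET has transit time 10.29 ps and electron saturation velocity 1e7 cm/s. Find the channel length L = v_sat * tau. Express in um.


Step 1: tau in seconds = 10.29 ps * 1e-12 = 1.0290e-11 s
Step 2: L = v_sat * tau = 1e7 * 1.0290e-11 = 1.0290e-04 cm
Step 3: L in um = 1.0290e-04 * 1e4 = 1.029 um

1.029


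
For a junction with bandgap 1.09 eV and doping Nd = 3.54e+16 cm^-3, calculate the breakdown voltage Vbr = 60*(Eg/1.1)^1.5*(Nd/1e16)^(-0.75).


Step 1: Eg/1.1 = 1.09/1.1 = 0.990909
Step 2: (Eg/1.1)^1.5 = 0.990909^1.5 = 0.986395
Step 3: (Nd/1e16)^(-0.75) = (3.54)^(-0.75) = 0.387478
Step 4: Vbr = 60 * 0.986395 * 0.387478 = 22.9 V

22.9


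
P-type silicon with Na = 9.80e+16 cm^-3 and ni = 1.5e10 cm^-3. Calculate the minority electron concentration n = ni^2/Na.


Step 1: Majority hole concentration p ≈ Na = 9.80e+16 cm^-3
Step 2: n = ni^2 / Na = (1.5e10)^2 / 9.80e+16
Step 3: n = 2.30e+03 cm^-3

2.30e+03


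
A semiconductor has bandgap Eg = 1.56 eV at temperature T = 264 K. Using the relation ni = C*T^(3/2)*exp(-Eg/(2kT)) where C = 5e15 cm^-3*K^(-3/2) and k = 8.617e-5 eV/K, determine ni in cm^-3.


Step 1: Compute kT = 8.617e-5 * 264 = 0.02274888 eV
Step 2: Exponent = -Eg/(2kT) = -1.56/(2*0.02274888) = -34.28740
Step 3: T^(3/2) = 264^1.5 = 4289.49
Step 4: ni = 5e15 * 4289.49 * exp(-34.28740) = 2.76e+04 cm^-3

2.76e+04


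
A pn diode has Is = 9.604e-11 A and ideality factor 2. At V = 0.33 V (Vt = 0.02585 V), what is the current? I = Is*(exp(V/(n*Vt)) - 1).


Step 1: V/(n*Vt) = 0.33/(2*0.02585) = 6.3830
Step 2: exp(6.3830) = 5.9170e+02
Step 3: I = 9.604e-11 * (5.9170e+02 - 1) = 5.67e-08 A

5.67e-08


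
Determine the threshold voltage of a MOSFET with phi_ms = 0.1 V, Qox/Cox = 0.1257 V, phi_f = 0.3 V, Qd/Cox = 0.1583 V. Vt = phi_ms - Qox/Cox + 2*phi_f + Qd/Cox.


Step 1: Vt = phi_ms - Qox/Cox + 2*phi_f + Qd/Cox
Step 2: Vt = 0.1 - 0.1257 + 2*0.3 + 0.1583
Step 3: Vt = 0.1 - 0.1257 + 0.6 + 0.1583
Step 4: Vt = 0.7326 V

0.7326


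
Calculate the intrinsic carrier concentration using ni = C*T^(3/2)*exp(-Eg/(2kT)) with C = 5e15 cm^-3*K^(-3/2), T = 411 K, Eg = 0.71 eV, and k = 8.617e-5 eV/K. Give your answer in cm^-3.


Step 1: Compute kT = 8.617e-5 * 411 = 0.03541587 eV
Step 2: Exponent = -Eg/(2kT) = -0.71/(2*0.03541587) = -10.02375
Step 3: T^(3/2) = 411^1.5 = 8332.26
Step 4: ni = 5e15 * 8332.26 * exp(-10.02375) = 1.85e+15 cm^-3

1.85e+15


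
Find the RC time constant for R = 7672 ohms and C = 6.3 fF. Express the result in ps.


Step 1: tau = R * C
Step 2: tau = 7672 * 6.3 fF = 7672 * 6.3e-15 F
Step 3: tau = 4.83336e-11 s = 48.3336 ps

48.3336


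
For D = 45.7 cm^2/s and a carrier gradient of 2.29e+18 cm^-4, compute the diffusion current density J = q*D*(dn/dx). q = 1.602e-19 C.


Step 1: J = q * D * (dn/dx)
Step 2: J = 1.602e-19 * 45.7 * 2.29e+18
Step 3: J = 1.68e+01 A/cm^2

1.68e+01


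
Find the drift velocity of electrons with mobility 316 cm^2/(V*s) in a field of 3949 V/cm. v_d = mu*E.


Step 1: v_d = mu * E
Step 2: v_d = 316 * 3949 = 1247884
Step 3: v_d = 1.25e+06 cm/s

1.25e+06


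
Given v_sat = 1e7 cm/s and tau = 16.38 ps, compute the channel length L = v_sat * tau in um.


Step 1: tau in seconds = 16.38 ps * 1e-12 = 1.6380e-11 s
Step 2: L = v_sat * tau = 1e7 * 1.6380e-11 = 1.6380e-04 cm
Step 3: L in um = 1.6380e-04 * 1e4 = 1.638 um

1.638


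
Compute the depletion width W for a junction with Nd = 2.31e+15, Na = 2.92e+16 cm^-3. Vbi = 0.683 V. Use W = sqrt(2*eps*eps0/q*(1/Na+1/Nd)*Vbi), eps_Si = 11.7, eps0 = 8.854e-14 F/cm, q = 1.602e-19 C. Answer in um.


Step 1: 1/Na + 1/Nd = 1/2.92e+16 + 1/2.31e+15 = 4.67147e-16
Step 2: 2*eps*eps0/q = 2*11.7*8.854e-14/1.602e-19 = 1.293281e+07
Step 3: W^2 = 1.293281e+07 * 4.67147e-16 * 0.683 = 4.12636e-09
Step 4: W = sqrt(4.12636e-09) = 6.424e-05 cm = 0.6424 um

0.6424


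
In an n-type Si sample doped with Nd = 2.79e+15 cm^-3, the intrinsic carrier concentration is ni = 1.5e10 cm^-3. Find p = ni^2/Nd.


Step 1: Since Nd >> ni, n ≈ Nd = 2.79e+15 cm^-3
Step 2: p = ni^2 / n = (1.5e10)^2 / 2.79e+15
Step 3: p = 2.25e20 / 2.79e+15 = 8.06e+04 cm^-3

8.06e+04


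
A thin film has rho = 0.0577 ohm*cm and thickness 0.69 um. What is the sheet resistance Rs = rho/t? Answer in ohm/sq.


Step 1: Convert thickness to cm: t = 0.69 um = 6.9000e-05 cm
Step 2: Rs = rho / t = 0.0577 / 6.9000e-05
Step 3: Rs = 836.2 ohm/sq

836.2


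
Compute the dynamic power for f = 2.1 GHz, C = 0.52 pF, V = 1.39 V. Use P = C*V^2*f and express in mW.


Step 1: V^2 = 1.39^2 = 1.9321 V^2
Step 2: P = C*V^2*f = 0.52e-12 F * 1.9321 * 2.1e9 Hz
Step 3: P = 2.1098532e-03 W
Step 4: P = 2.11 mW

2.11


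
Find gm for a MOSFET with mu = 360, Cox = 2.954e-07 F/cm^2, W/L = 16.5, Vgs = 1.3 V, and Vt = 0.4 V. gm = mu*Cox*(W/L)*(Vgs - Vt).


Step 1: Vov = Vgs - Vt = 1.3 - 0.4 = 0.9 V
Step 2: gm = mu * Cox * (W/L) * Vov
Step 3: gm = 360 * 2.954e-07 * 16.5 * 0.9 = 1.58e-03 S

1.58e-03


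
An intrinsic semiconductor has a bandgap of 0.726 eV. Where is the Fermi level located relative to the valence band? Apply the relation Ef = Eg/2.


Step 1: For an intrinsic semiconductor, the Fermi level sits at midgap.
Step 2: Ef = Eg / 2 = 0.726 / 2 = 0.363 eV

0.363


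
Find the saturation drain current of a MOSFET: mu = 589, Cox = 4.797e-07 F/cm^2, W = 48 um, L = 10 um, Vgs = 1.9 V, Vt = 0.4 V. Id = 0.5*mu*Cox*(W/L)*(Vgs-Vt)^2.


Step 1: Overdrive voltage Vov = Vgs - Vt = 1.9 - 0.4 = 1.5 V
Step 2: W/L = 48/10 = 4.8
Step 3: Id = 0.5 * 589 * 4.797e-07 * 4.8 * 1.5^2
Step 4: Id = 1.53e-03 A

1.53e-03


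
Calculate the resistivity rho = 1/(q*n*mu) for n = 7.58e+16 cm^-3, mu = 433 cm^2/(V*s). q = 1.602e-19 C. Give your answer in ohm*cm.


Step 1: sigma = q * n * mu = 1.602e-19 * 7.58e+16 * 433 = 5.25799e+00 S/cm
Step 2: rho = 1 / sigma = 1 / 5.25799e+00 = 0.1902 ohm*cm

0.1902


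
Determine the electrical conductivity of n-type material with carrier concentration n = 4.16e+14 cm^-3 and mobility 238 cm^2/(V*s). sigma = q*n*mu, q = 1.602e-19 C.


Step 1: sigma = q * n * mu
Step 2: sigma = 1.602e-19 * 4.16e+14 * 238
Step 3: sigma = 1.586e-02 S/cm

1.586e-02


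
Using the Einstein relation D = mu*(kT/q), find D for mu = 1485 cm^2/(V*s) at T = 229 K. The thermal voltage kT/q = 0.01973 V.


Step 1: D = mu * (kT/q)
Step 2: D = 1485 * 0.01973
Step 3: D = 29.3 cm^2/s

29.3


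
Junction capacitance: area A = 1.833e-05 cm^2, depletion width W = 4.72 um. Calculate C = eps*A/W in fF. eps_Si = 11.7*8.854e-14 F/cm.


Step 1: eps_Si = 11.7 * 8.854e-14 = 1.035918e-12 F/cm
Step 2: W in cm = 4.72 * 1e-4 = 4.72e-04 cm
Step 3: C = 1.035918e-12 * 1.833e-05 / 4.72e-04 = 4.022961e-14 F
Step 4: C = 40.23 fF

40.23


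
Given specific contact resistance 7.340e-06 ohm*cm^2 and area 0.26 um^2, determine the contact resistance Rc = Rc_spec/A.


Step 1: Convert area to cm^2: 0.26 um^2 = 2.6000e-09 cm^2
Step 2: Rc = Rc_spec / A = 7.340e-06 / 2.6000e-09
Step 3: Rc = 2.82e+03 ohms

2.82e+03


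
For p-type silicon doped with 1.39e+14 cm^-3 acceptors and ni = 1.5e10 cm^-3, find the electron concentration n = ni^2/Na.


Step 1: Majority hole concentration p ≈ Na = 1.39e+14 cm^-3
Step 2: n = ni^2 / Na = (1.5e10)^2 / 1.39e+14
Step 3: n = 1.62e+06 cm^-3

1.62e+06


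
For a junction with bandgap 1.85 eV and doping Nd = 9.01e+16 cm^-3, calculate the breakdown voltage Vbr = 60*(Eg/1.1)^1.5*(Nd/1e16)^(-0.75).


Step 1: Eg/1.1 = 1.85/1.1 = 1.681818
Step 2: (Eg/1.1)^1.5 = 1.681818^1.5 = 2.181064
Step 3: (Nd/1e16)^(-0.75) = (9.01)^(-0.75) = 0.192290
Step 4: Vbr = 60 * 2.181064 * 0.192290 = 25.2 V

25.2


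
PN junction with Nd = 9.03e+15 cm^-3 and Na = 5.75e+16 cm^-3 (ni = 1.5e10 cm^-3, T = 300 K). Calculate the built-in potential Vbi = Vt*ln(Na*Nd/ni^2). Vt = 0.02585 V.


Step 1: Compute Na*Nd/ni^2 = 5.75e+16 * 9.03e+15 / (1.5e10)^2 = 2.3077e+12
Step 2: ln(2.3077e+12) = 28.4673
Step 3: Vbi = 0.02585 * 28.4673 = 0.736 V

0.736


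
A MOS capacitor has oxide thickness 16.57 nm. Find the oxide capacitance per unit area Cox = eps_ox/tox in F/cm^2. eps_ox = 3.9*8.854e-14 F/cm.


Step 1: eps_ox = 3.9 * 8.854e-14 = 3.45306e-13 F/cm
Step 2: tox in cm = 16.57 nm * 1e-7 = 1.6570e-06 cm
Step 3: Cox = 3.45306e-13 / 1.6570e-06 = 2.08e-07 F/cm^2

2.08e-07


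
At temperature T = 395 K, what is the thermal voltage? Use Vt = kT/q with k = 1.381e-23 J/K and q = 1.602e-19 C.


Step 1: kT = 1.381e-23 * 395 = 5.45495e-21 J
Step 2: Vt = kT/q = 5.45495e-21 / 1.602e-19
Step 3: Vt = 0.03405 V

0.03405


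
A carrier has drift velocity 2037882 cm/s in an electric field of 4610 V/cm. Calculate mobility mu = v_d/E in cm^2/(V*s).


Step 1: mu = v_d / E
Step 2: mu = 2037882 / 4610
Step 3: mu = 442.06 cm^2/(V*s)

442.06


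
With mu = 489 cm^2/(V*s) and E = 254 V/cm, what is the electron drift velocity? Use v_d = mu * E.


Step 1: v_d = mu * E
Step 2: v_d = 489 * 254 = 124206
Step 3: v_d = 1.24e+05 cm/s

1.24e+05


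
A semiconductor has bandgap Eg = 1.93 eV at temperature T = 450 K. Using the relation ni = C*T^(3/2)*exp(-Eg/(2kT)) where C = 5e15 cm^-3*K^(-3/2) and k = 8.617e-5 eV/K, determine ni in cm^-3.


Step 1: Compute kT = 8.617e-5 * 450 = 0.0387765 eV
Step 2: Exponent = -Eg/(2kT) = -1.93/(2*0.0387765) = -24.88621
Step 3: T^(3/2) = 450^1.5 = 9545.94
Step 4: ni = 5e15 * 9545.94 * exp(-24.88621) = 7.43e+08 cm^-3

7.43e+08


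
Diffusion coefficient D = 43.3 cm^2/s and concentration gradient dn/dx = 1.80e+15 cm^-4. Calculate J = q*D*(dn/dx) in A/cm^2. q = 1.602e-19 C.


Step 1: J = q * D * (dn/dx)
Step 2: J = 1.602e-19 * 43.3 * 1.80e+15
Step 3: J = 1.25e-02 A/cm^2

1.25e-02


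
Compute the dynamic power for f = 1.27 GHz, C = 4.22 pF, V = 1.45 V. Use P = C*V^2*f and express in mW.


Step 1: V^2 = 1.45^2 = 2.1025 V^2
Step 2: P = C*V^2*f = 4.22e-12 F * 2.1025 * 1.27e9 Hz
Step 3: P = 1.12681385e-02 W
Step 4: P = 11.268 mW

11.268


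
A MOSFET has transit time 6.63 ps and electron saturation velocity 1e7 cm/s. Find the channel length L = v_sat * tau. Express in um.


Step 1: tau in seconds = 6.63 ps * 1e-12 = 6.6300e-12 s
Step 2: L = v_sat * tau = 1e7 * 6.6300e-12 = 6.6300e-05 cm
Step 3: L in um = 6.6300e-05 * 1e4 = 0.663 um

0.663


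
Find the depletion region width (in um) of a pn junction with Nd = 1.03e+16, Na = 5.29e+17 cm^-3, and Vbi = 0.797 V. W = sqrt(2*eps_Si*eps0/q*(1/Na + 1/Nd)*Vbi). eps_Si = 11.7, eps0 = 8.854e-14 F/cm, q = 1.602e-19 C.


Step 1: 1/Na + 1/Nd = 1/5.29e+17 + 1/1.03e+16 = 9.89777e-17
Step 2: 2*eps*eps0/q = 2*11.7*8.854e-14/1.602e-19 = 1.293281e+07
Step 3: W^2 = 1.293281e+07 * 9.89777e-17 * 0.797 = 1.02021e-09
Step 4: W = sqrt(1.02021e-09) = 3.194e-05 cm = 0.3194 um

0.3194


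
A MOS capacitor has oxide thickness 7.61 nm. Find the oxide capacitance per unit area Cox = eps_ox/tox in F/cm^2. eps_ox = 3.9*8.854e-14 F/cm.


Step 1: eps_ox = 3.9 * 8.854e-14 = 3.45306e-13 F/cm
Step 2: tox in cm = 7.61 nm * 1e-7 = 7.6100e-07 cm
Step 3: Cox = 3.45306e-13 / 7.6100e-07 = 4.54e-07 F/cm^2

4.54e-07


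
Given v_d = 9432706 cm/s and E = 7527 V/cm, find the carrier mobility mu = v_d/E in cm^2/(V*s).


Step 1: mu = v_d / E
Step 2: mu = 9432706 / 7527
Step 3: mu = 1253.18 cm^2/(V*s)

1253.18


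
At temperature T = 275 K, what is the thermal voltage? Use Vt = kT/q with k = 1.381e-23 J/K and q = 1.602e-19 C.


Step 1: kT = 1.381e-23 * 275 = 3.79775e-21 J
Step 2: Vt = kT/q = 3.79775e-21 / 1.602e-19
Step 3: Vt = 0.02371 V

0.02371


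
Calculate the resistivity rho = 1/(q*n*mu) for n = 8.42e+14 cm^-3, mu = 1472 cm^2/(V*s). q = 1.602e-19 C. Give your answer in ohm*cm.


Step 1: sigma = q * n * mu = 1.602e-19 * 8.42e+14 * 1472 = 1.98556e-01 S/cm
Step 2: rho = 1 / sigma = 1 / 1.98556e-01 = 5.036 ohm*cm

5.036


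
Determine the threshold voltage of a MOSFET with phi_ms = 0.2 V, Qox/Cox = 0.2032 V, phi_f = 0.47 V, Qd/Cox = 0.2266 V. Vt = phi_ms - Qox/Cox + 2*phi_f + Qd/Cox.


Step 1: Vt = phi_ms - Qox/Cox + 2*phi_f + Qd/Cox
Step 2: Vt = 0.2 - 0.2032 + 2*0.47 + 0.2266
Step 3: Vt = 0.2 - 0.2032 + 0.94 + 0.2266
Step 4: Vt = 1.1634 V

1.1634


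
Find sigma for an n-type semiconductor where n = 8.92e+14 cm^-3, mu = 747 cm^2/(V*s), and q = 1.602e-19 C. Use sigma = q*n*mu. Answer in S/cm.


Step 1: sigma = q * n * mu
Step 2: sigma = 1.602e-19 * 8.92e+14 * 747
Step 3: sigma = 1.067e-01 S/cm

1.067e-01


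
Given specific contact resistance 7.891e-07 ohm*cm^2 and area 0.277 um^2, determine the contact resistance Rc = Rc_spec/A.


Step 1: Convert area to cm^2: 0.277 um^2 = 2.7700e-09 cm^2
Step 2: Rc = Rc_spec / A = 7.891e-07 / 2.7700e-09
Step 3: Rc = 2.85e+02 ohms

2.85e+02


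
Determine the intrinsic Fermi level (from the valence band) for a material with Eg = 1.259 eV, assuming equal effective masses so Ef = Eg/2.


Step 1: For an intrinsic semiconductor, the Fermi level sits at midgap.
Step 2: Ef = Eg / 2 = 1.259 / 2 = 0.6295 eV

0.6295


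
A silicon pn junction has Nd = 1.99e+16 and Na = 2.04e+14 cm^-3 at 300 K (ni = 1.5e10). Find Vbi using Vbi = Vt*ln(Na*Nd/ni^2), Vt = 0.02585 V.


Step 1: Compute Na*Nd/ni^2 = 2.04e+14 * 1.99e+16 / (1.5e10)^2 = 1.8043e+10
Step 2: ln(1.8043e+10) = 23.6160
Step 3: Vbi = 0.02585 * 23.6160 = 0.61 V

0.61


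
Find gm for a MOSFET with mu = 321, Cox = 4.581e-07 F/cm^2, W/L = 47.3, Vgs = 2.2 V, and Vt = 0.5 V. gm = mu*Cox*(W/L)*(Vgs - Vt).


Step 1: Vov = Vgs - Vt = 2.2 - 0.5 = 1.7 V
Step 2: gm = mu * Cox * (W/L) * Vov
Step 3: gm = 321 * 4.581e-07 * 47.3 * 1.7 = 1.18e-02 S

1.18e-02


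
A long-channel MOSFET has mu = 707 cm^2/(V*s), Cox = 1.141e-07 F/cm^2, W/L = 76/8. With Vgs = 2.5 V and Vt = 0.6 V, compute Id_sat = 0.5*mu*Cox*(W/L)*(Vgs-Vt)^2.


Step 1: Overdrive voltage Vov = Vgs - Vt = 2.5 - 0.6 = 1.9 V
Step 2: W/L = 76/8 = 9.5
Step 3: Id = 0.5 * 707 * 1.141e-07 * 9.5 * 1.9^2
Step 4: Id = 1.38e-03 A

1.38e-03


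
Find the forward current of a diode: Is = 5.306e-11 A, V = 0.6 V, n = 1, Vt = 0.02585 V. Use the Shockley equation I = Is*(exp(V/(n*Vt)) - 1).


Step 1: V/(n*Vt) = 0.6/(1*0.02585) = 23.2108
Step 2: exp(23.2108) = 1.2032e+10
Step 3: I = 5.306e-11 * (1.2032e+10 - 1) = 6.38e-01 A

6.38e-01


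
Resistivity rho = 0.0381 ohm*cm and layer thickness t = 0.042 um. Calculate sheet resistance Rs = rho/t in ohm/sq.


Step 1: Convert thickness to cm: t = 0.042 um = 4.2000e-06 cm
Step 2: Rs = rho / t = 0.0381 / 4.2000e-06
Step 3: Rs = 9071.4 ohm/sq

9071.4


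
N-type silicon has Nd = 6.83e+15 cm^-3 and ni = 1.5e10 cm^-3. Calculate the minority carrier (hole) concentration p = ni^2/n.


Step 1: Since Nd >> ni, n ≈ Nd = 6.83e+15 cm^-3
Step 2: p = ni^2 / n = (1.5e10)^2 / 6.83e+15
Step 3: p = 2.25e20 / 6.83e+15 = 3.29e+04 cm^-3

3.29e+04


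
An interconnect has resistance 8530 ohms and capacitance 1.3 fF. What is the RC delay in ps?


Step 1: tau = R * C
Step 2: tau = 8530 * 1.3 fF = 8530 * 1.3e-15 F
Step 3: tau = 1.1089e-11 s = 11.089 ps

11.089


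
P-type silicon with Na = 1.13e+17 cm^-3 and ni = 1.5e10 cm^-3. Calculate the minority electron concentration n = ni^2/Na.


Step 1: Majority hole concentration p ≈ Na = 1.13e+17 cm^-3
Step 2: n = ni^2 / Na = (1.5e10)^2 / 1.13e+17
Step 3: n = 1.99e+03 cm^-3

1.99e+03


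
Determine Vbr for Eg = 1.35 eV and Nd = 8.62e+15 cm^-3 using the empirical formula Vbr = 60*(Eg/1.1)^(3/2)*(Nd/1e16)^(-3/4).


Step 1: Eg/1.1 = 1.35/1.1 = 1.227273
Step 2: (Eg/1.1)^1.5 = 1.227273^1.5 = 1.359602
Step 3: (Nd/1e16)^(-0.75) = (0.862)^(-0.75) = 1.117814
Step 4: Vbr = 60 * 1.359602 * 1.117814 = 91.2 V

91.2


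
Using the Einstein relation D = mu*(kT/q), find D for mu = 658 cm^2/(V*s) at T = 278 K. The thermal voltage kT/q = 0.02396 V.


Step 1: D = mu * (kT/q)
Step 2: D = 658 * 0.02396
Step 3: D = 15.77 cm^2/s

15.77


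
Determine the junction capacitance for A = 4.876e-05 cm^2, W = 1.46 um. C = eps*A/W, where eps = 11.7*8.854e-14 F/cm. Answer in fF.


Step 1: eps_Si = 11.7 * 8.854e-14 = 1.035918e-12 F/cm
Step 2: W in cm = 1.46 * 1e-4 = 1.46e-04 cm
Step 3: C = 1.035918e-12 * 4.876e-05 / 1.46e-04 = 3.459682e-13 F
Step 4: C = 345.97 fF

345.97


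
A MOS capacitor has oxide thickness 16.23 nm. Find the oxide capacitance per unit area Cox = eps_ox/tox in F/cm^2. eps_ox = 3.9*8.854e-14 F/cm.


Step 1: eps_ox = 3.9 * 8.854e-14 = 3.45306e-13 F/cm
Step 2: tox in cm = 16.23 nm * 1e-7 = 1.6230e-06 cm
Step 3: Cox = 3.45306e-13 / 1.6230e-06 = 2.13e-07 F/cm^2

2.13e-07


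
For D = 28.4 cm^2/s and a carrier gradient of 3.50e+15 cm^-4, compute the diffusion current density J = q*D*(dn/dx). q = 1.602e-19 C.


Step 1: J = q * D * (dn/dx)
Step 2: J = 1.602e-19 * 28.4 * 3.50e+15
Step 3: J = 1.59e-02 A/cm^2

1.59e-02


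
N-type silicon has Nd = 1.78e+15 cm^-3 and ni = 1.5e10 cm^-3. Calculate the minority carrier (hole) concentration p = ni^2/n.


Step 1: Since Nd >> ni, n ≈ Nd = 1.78e+15 cm^-3
Step 2: p = ni^2 / n = (1.5e10)^2 / 1.78e+15
Step 3: p = 2.25e20 / 1.78e+15 = 1.26e+05 cm^-3

1.26e+05


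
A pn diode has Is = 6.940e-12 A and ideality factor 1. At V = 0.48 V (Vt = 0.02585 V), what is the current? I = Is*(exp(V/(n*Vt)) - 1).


Step 1: V/(n*Vt) = 0.48/(1*0.02585) = 18.5687
Step 2: exp(18.5687) = 1.1595e+08
Step 3: I = 6.940e-12 * (1.1595e+08 - 1) = 8.05e-04 A

8.05e-04


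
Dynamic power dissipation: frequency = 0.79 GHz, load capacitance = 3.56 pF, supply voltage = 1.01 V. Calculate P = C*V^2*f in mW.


Step 1: V^2 = 1.01^2 = 1.0201 V^2
Step 2: P = C*V^2*f = 3.56e-12 F * 1.0201 * 0.79e9 Hz
Step 3: P = 2.86892924e-03 W
Step 4: P = 2.869 mW

2.869


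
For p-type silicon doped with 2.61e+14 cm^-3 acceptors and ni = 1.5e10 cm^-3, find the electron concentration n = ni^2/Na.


Step 1: Majority hole concentration p ≈ Na = 2.61e+14 cm^-3
Step 2: n = ni^2 / Na = (1.5e10)^2 / 2.61e+14
Step 3: n = 8.62e+05 cm^-3

8.62e+05


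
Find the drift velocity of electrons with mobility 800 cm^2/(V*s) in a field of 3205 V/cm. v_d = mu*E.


Step 1: v_d = mu * E
Step 2: v_d = 800 * 3205 = 2564000
Step 3: v_d = 2.56e+06 cm/s

2.56e+06


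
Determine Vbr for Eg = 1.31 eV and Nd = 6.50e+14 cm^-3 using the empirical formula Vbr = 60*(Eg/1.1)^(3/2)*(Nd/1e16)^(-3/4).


Step 1: Eg/1.1 = 1.31/1.1 = 1.190909
Step 2: (Eg/1.1)^1.5 = 1.190909^1.5 = 1.299624
Step 3: (Nd/1e16)^(-0.75) = (0.065)^(-0.75) = 7.768103
Step 4: Vbr = 60 * 1.299624 * 7.768103 = 605.7 V

605.7


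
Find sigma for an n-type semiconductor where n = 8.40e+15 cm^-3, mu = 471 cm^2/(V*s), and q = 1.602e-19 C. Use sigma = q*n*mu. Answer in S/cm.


Step 1: sigma = q * n * mu
Step 2: sigma = 1.602e-19 * 8.40e+15 * 471
Step 3: sigma = 6.338e-01 S/cm

6.338e-01


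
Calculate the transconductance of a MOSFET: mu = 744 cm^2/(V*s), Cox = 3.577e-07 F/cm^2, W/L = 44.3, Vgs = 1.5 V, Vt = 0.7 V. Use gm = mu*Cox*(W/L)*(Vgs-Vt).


Step 1: Vov = Vgs - Vt = 1.5 - 0.7 = 0.8 V
Step 2: gm = mu * Cox * (W/L) * Vov
Step 3: gm = 744 * 3.577e-07 * 44.3 * 0.8 = 9.43e-03 S

9.43e-03


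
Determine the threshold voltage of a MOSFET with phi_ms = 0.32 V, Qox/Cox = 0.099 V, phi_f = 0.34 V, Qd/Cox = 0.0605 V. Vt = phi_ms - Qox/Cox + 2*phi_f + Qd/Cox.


Step 1: Vt = phi_ms - Qox/Cox + 2*phi_f + Qd/Cox
Step 2: Vt = 0.32 - 0.099 + 2*0.34 + 0.0605
Step 3: Vt = 0.32 - 0.099 + 0.68 + 0.0605
Step 4: Vt = 0.9615 V

0.9615


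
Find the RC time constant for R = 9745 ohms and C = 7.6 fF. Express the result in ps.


Step 1: tau = R * C
Step 2: tau = 9745 * 7.6 fF = 9745 * 7.6e-15 F
Step 3: tau = 7.4062e-11 s = 74.062 ps

74.062


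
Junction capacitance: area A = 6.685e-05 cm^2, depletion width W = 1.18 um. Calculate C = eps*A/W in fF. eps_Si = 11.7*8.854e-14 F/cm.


Step 1: eps_Si = 11.7 * 8.854e-14 = 1.035918e-12 F/cm
Step 2: W in cm = 1.18 * 1e-4 = 1.18e-04 cm
Step 3: C = 1.035918e-12 * 6.685e-05 / 1.18e-04 = 5.868739e-13 F
Step 4: C = 586.87 fF

586.87


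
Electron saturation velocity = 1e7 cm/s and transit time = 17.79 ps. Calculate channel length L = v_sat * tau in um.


Step 1: tau in seconds = 17.79 ps * 1e-12 = 1.7790e-11 s
Step 2: L = v_sat * tau = 1e7 * 1.7790e-11 = 1.7790e-04 cm
Step 3: L in um = 1.7790e-04 * 1e4 = 1.779 um

1.779


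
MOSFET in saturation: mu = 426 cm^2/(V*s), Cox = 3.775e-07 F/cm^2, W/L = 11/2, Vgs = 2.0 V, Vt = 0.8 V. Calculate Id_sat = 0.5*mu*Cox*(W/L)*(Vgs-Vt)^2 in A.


Step 1: Overdrive voltage Vov = Vgs - Vt = 2.0 - 0.8 = 1.2 V
Step 2: W/L = 11/2 = 5.5
Step 3: Id = 0.5 * 426 * 3.775e-07 * 5.5 * 1.2^2
Step 4: Id = 6.37e-04 A

6.37e-04


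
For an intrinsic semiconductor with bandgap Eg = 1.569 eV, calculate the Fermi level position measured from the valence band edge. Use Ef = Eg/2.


Step 1: For an intrinsic semiconductor, the Fermi level sits at midgap.
Step 2: Ef = Eg / 2 = 1.569 / 2 = 0.7845 eV

0.7845


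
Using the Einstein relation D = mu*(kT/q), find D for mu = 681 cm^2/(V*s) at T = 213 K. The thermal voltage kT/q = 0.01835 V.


Step 1: D = mu * (kT/q)
Step 2: D = 681 * 0.01835
Step 3: D = 12.5 cm^2/s

12.5


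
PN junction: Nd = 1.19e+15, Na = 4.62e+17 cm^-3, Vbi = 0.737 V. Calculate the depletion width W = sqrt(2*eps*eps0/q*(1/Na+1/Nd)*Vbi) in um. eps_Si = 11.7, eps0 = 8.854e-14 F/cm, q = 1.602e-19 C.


Step 1: 1/Na + 1/Nd = 1/4.62e+17 + 1/1.19e+15 = 8.42501e-16
Step 2: 2*eps*eps0/q = 2*11.7*8.854e-14/1.602e-19 = 1.293281e+07
Step 3: W^2 = 1.293281e+07 * 8.42501e-16 * 0.737 = 8.03028e-09
Step 4: W = sqrt(8.03028e-09) = 8.961e-05 cm = 0.8961 um

0.8961


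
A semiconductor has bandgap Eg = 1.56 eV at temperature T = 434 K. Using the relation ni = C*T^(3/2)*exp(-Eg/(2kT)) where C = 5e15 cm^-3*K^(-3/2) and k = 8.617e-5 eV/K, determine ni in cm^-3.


Step 1: Compute kT = 8.617e-5 * 434 = 0.03739778 eV
Step 2: Exponent = -Eg/(2kT) = -1.56/(2*0.03739778) = -20.85685
Step 3: T^(3/2) = 434^1.5 = 9041.38
Step 4: ni = 5e15 * 9041.38 * exp(-20.85685) = 3.96e+10 cm^-3

3.96e+10
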